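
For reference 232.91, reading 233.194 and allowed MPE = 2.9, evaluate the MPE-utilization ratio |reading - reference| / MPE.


e = indication - reference = 233.194 - 232.91 = 0.2840
|e| = 0.2840
ratio = |e| / MPE = 0.2840 / 2.9
ratio = 0.0979

0.0979


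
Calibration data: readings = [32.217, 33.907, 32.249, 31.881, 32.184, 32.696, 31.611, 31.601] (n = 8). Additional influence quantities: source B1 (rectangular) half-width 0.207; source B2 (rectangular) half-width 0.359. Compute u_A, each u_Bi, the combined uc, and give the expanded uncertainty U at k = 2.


mean = (32.217 + 33.907 + 32.249 + 31.881 + 32.184 + 32.696 + 31.611 + 31.601) / 8 = 32.29325
s = sqrt(sum((x - mean)^2)/(n-1)) = 0.74648983
u_A = s / sqrt(n) = 0.74648983 / sqrt(8) = 0.26392401
u_B1 = 0.207 / sqrt(3) = 0.11951151
u_B2 = 0.359 / sqrt(3) = 0.20726875
uc = sqrt(0.26392401^2 + 0.11951151^2 + 0.20726875^2) = 0.35622917
U = k * uc = 2 * 0.35622917
U = 0.7125

0.7125


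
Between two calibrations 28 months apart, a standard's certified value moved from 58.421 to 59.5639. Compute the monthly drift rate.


rate = (v2 - v1) / months
= (59.5639 - 58.421) / 28
= 1.1429 / 28
= 0.0408

0.0408


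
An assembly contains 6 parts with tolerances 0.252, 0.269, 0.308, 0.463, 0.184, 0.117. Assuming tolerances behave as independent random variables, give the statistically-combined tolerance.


RSS = sqrt(0.252^2 + 0.269^2 + 0.308^2 + 0.463^2 + 0.184^2 + 0.117^2)
= sqrt(0.492643)
= 0.7019

0.7019


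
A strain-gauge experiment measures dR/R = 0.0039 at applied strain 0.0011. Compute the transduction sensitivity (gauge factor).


GF = (dR/R) / epsilon
= 0.0039 / 0.0011
= 3.5455

3.5455


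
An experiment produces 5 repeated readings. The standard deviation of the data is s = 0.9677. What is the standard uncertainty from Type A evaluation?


u_A = s / sqrt(n)
u_A = 0.9677 / sqrt(5)
u_A = 0.9677 / 2.236068
u_A = 0.4328

0.4328


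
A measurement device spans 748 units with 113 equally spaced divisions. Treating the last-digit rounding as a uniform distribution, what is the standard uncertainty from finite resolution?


resolution = range / divisions
resolution = 748 / 113 = 6.619469
u_res = resolution / (2*sqrt(3))
u_res = 6.619469 / 3.4641016
u_res = 1.9109

1.9109


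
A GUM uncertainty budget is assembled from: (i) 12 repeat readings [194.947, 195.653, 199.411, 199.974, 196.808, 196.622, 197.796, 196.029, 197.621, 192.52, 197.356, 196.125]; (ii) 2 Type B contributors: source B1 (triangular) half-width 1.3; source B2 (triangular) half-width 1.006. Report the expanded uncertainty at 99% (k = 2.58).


mean = (194.947 + 195.653 + 199.411 + 199.974 + 196.808 + 196.622 + 197.796 + 196.029 + 197.621 + 192.52 + 197.356 + 196.125) / 12 = 196.7385
s = sqrt(sum((x - mean)^2)/(n-1)) = 1.9764715
u_A = s / sqrt(n) = 1.9764715 / sqrt(12) = 0.57055818
u_B1 = 1.3 / sqrt(6) = 0.53072278
u_B2 = 1.006 / sqrt(6) = 0.41069778
uc = sqrt(0.57055818^2 + 0.53072278^2 + 0.41069778^2) = 0.88083822
U = k * uc = 2.58 * 0.88083822
U = 2.2726

2.2726


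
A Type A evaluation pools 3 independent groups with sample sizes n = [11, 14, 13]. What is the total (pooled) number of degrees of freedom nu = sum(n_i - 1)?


nu = sum_i (n_i - 1)
nu = ((11 - 1) + (14 - 1) + (13 - 1))
nu = 10 + 13 + 12
nu = 35

35


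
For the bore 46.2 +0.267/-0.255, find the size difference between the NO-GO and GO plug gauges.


GO = nominal - lower_tol (smallest hole = maximum material condition)
GO = 46.2 - 0.255 = 45.945
NO-GO = nominal + upper_tol (largest hole = least material condition)
NO-GO = 46.2 + 0.267 = 46.467
spread = NO-GO - GO = 46.467 - 45.945 = 0.5220

0.5220


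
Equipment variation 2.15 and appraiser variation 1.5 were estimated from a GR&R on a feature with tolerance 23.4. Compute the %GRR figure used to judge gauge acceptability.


GRR = sqrt(EV^2 + AV^2) = sqrt(2.15^2 + 1.5^2) = 2.6215453
%GRR = GRR / tol * 100 = 2.6215453 / 23.4 * 100
%GRR = 11.2032

11.2032


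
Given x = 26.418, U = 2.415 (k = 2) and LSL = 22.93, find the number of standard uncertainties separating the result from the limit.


u = U / k = 2.415 / 2 = 1.2075
margin = |LSL - x| = |22.93 - 26.418| = 3.488
z = margin / u = 3.488 / 1.2075
z = 2.8886

2.8886


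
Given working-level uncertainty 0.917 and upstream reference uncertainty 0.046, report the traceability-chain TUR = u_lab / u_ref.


TUR = u_lab / u_ref
= 0.917 / 0.046
= 19.9348

19.9348


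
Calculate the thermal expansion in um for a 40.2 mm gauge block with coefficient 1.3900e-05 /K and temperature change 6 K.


dL = L * alpha * dT
= 40.2 * 1.3900e-05 * 6
= 0.0033527 mm
dL_um = 0.0033527 * 1000 = 3.3527 um

3.3527


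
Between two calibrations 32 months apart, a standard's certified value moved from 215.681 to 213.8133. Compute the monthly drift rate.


rate = (v2 - v1) / months
= (213.8133 - 215.681) / 32
= -1.8677 / 32
= -0.0584

-0.0584


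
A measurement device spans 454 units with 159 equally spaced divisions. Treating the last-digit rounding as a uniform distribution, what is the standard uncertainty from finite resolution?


resolution = range / divisions
resolution = 454 / 159 = 2.8553459
u_res = resolution / (2*sqrt(3))
u_res = 2.8553459 / 3.4641016
u_res = 0.8243

0.8243


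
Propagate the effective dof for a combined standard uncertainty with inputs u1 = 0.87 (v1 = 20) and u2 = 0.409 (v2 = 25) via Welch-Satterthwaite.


uc = sqrt(u1^2 + u2^2) = sqrt(0.87^2 + 0.409^2) = 0.96134333
v_eff = uc^4 / (u1^4/v1 + u2^4/v2)
= 0.96134333^4 / (0.87^4/20 + 0.409^4/25)
= 0.85411052 / 0.029764198
v_eff = 28.6959

28.6959


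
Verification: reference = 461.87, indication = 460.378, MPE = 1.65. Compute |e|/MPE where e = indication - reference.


e = indication - reference = 460.378 - 461.87 = -1.4920
|e| = 1.4920
ratio = |e| / MPE = 1.4920 / 1.65
ratio = 0.9042

0.9042


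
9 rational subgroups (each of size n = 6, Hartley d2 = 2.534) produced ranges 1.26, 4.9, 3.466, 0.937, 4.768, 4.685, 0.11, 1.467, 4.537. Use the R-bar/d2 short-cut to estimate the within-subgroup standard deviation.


R_bar = (1.26 + 4.9 + 3.466 + 0.937 + 4.768 + 4.685 + 0.11 + 1.467 + 4.537) / 9
R_bar = 26.13 / 9 = 2.9033333
sigma_hat = R_bar / d2 = 2.9033333 / 2.534 = 1.1458

1.1458


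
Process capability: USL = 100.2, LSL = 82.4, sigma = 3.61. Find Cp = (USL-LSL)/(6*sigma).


Cp = (USL - LSL) / (6 * sigma)
= (100.2 - 82.4) / (6 * 3.61)
= 17.8000 / 21.6600
= 0.8218

0.8218


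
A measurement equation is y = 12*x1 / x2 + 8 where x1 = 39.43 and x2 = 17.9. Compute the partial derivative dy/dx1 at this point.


y = 12*x1 / x2 + 8
dy/dx1 = 12/x2
Evaluate at x2 = 17.9: c1 = 12 / 17.9
c1 = 0.6704

0.6704


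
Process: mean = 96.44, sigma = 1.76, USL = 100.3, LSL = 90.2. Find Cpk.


Cpu = (USL - mean) / (3*sigma) = (100.3 - 96.44) / (3*1.76) = 0.7311
Cpl = (mean - LSL) / (3*sigma) = (96.44 - 90.2) / (3*1.76) = 1.1818
Cpk = min(Cpu, Cpl) = 0.7311

0.7311


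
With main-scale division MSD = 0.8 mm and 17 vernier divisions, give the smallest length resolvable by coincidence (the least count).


LC = MSD / n_div
= 0.8 / 17
= 0.0471

0.0471


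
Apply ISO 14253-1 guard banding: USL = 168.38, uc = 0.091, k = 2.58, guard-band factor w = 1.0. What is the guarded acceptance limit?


U = k * uc = 2.58 * 0.091 = 0.23478
guard band g = w * U = 1.0 * 0.23478 = 0.23478
AL = USL - g = 168.38 - 0.23478
AL = 168.1452

168.1452


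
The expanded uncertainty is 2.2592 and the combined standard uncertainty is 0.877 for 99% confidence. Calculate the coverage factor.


k = U / uc
k = 2.2592 / 0.877
k = 2.576

2.576


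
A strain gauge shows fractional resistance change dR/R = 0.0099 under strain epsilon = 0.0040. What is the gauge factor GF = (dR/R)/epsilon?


GF = (dR/R) / epsilon
= 0.0099 / 0.0040
= 2.4750

2.4750


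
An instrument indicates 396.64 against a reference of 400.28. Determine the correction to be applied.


Correction = standard - reading
= 400.28 - 396.64
= 3.6400

3.6400


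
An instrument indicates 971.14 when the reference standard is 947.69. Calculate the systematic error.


Systematic error = measured - true
= 971.14 - 947.69
= 23.4500

23.4500


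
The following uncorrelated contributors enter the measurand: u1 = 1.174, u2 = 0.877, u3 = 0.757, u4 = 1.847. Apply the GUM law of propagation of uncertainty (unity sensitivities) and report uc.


uc = sqrt(1.174^2 + 0.877^2 + 0.757^2 + 1.847^2)
uc = sqrt(6.131863)
uc = 2.4763

2.4763


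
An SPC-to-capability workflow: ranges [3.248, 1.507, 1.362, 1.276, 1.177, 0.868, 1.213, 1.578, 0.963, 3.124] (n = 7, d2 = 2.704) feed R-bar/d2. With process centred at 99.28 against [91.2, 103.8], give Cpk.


R_bar = (3.248 + 1.507 + 1.362 + 1.276 + 1.177 + 0.868 + 1.213 + 1.578 + 0.963 + 3.124) / 10 = 1.6316
sigma = R_bar / d2 = 1.6316 / 2.704 = 0.60340237
Cp = (USL - LSL)/(6*sigma) = (103.8 - 91.2)/(6*0.60340237) = 3.4803
Cpu = (103.8 - 99.28)/(3*0.60340237) = 2.4970
Cpl = (99.28 - 91.2)/(3*0.60340237) = 4.4636
Cpk = min(Cpu, Cpl) = 2.4970

2.4970


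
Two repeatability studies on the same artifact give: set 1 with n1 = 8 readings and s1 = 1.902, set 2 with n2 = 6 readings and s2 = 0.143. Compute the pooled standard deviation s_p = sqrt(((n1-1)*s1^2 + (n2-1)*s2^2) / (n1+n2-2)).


s_p = sqrt(((n1-1)*s1^2 + (n2-1)*s2^2) / (n1+n2-2))
numerator = (8-1)*1.902^2 + (6-1)*0.143^2 = 25.323228 + 0.102245 = 25.425473
denominator = 8 + 6 - 2 = 12
s_p^2 = 25.425473 / 12 = 2.1187894
s_p = sqrt(2.1187894) = 1.4556

1.4556


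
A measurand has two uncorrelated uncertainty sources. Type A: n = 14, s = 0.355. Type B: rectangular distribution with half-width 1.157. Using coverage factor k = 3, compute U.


u_A = s / sqrt(n) = 0.355 / sqrt(14) = 0.094877741
u_B = half_width / sqrt(3) = 1.157 / sqrt(3) = 0.66799426
uc = sqrt(u_A^2 + u_B^2) = sqrt(0.094877741^2 + 0.66799426^2) = 0.67469854
U = k * uc = 3 * 0.67469854
U = 2.0241

2.0241


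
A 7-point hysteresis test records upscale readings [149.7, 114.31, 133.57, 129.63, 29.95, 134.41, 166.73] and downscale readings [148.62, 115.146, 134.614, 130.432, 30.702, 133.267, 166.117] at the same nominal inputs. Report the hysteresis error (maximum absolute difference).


|149.7 - 148.62| = 1.0800
|114.31 - 115.146| = 0.8360
|133.57 - 134.614| = 1.0440
|129.63 - 130.432| = 0.8020
|29.95 - 30.702| = 0.7520
|134.41 - 133.267| = 1.1430
|166.73 - 166.117| = 0.6130
hysteresis = max(diffs) = 1.1430

1.1430


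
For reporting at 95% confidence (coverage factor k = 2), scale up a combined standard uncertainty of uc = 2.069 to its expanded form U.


U = k * uc
U = 2 * 2.069
U = 4.1380

4.1380


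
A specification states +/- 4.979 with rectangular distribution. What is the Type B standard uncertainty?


u_B = half_width / sqrt(3)
u_B = 4.979 / 1.7320508
u_B = 2.8746

2.8746


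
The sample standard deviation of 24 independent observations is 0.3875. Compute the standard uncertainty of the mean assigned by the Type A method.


u_A = s / sqrt(n)
u_A = 0.3875 / sqrt(24)
u_A = 0.3875 / 4.8989795
u_A = 0.0791

0.0791


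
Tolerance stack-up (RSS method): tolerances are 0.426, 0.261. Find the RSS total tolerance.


RSS = sqrt(0.426^2 + 0.261^2)
= sqrt(0.249597)
= 0.4996

0.4996


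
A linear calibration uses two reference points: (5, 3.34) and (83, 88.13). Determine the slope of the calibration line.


slope = (y2 - y1) / (x2 - x1)
= (88.13 - 3.34) / (83 - 5)
= 84.7900 / 78
= 1.0871

1.0871


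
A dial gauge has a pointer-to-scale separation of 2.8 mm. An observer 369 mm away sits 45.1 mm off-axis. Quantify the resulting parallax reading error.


error = h * offset / d
= 2.8 * 45.1 / 369
= 0.3422

0.3422


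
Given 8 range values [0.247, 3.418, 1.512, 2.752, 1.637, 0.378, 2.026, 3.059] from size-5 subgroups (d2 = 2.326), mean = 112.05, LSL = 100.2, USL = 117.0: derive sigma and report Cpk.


R_bar = (0.247 + 3.418 + 1.512 + 2.752 + 1.637 + 0.378 + 2.026 + 3.059) / 8 = 1.878625
sigma = R_bar / d2 = 1.878625 / 2.326 = 0.80766337
Cp = (USL - LSL)/(6*sigma) = (117.0 - 100.2)/(6*0.80766337) = 3.4668
Cpu = (117.0 - 112.05)/(3*0.80766337) = 2.0429
Cpl = (112.05 - 100.2)/(3*0.80766337) = 4.8907
Cpk = min(Cpu, Cpl) = 2.0429

2.0429


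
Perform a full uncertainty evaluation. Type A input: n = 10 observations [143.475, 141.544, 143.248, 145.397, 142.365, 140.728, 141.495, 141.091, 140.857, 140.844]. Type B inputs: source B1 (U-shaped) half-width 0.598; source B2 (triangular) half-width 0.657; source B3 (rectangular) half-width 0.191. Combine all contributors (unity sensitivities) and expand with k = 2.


mean = (143.475 + 141.544 + 143.248 + 145.397 + 142.365 + 140.728 + 141.495 + 141.091 + 140.857 + 140.844) / 10 = 142.1044
s = sqrt(sum((x - mean)^2)/(n-1)) = 1.5219498
u_A = s / sqrt(n) = 1.5219498 / sqrt(10) = 0.48128279
u_B1 = 0.598 / sqrt(2) = 0.42284986
u_B2 = 0.657 / sqrt(6) = 0.26821913
u_B3 = 0.191 / sqrt(3) = 0.1102739
uc = sqrt(0.48128279^2 + 0.42284986^2 + 0.26821913^2 + 0.1102739^2) = 0.70323322
U = k * uc = 2 * 0.70323322
U = 1.4065

1.4065


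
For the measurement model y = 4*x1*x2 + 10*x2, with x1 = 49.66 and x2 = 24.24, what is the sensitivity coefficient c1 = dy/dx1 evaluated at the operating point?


y = 4*x1*x2 + 10*x2
dy/dx1 = 4*x2
Evaluate at x2 = 24.24: c1 = 4 * 24.24
c1 = 96.9600

96.9600


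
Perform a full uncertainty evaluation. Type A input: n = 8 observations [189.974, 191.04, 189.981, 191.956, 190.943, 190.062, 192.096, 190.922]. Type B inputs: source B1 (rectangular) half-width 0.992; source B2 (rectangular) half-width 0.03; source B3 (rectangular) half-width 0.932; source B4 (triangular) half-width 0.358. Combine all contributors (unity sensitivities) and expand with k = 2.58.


mean = (189.974 + 191.04 + 189.981 + 191.956 + 190.943 + 190.062 + 192.096 + 190.922) / 8 = 190.87175
s = sqrt(sum((x - mean)^2)/(n-1)) = 0.84222338
u_A = s / sqrt(n) = 0.84222338 / sqrt(8) = 0.29777093
u_B1 = 0.992 / sqrt(3) = 0.57273147
u_B2 = 0.03 / sqrt(3) = 0.017320508
u_B3 = 0.932 / sqrt(3) = 0.53809045
u_B4 = 0.358 / sqrt(6) = 0.14615289
uc = sqrt(0.29777093^2 + 0.57273147^2 + 0.017320508^2 + 0.53809045^2 + 0.14615289^2) = 0.8531652
U = k * uc = 2.58 * 0.8531652
U = 2.2012

2.2012


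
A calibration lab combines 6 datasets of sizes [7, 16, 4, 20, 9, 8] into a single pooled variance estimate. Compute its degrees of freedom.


nu = sum_i (n_i - 1)
nu = ((7 - 1) + (16 - 1) + (4 - 1) + (20 - 1) + (9 - 1) + (8 - 1))
nu = 6 + 15 + 3 + 19 + 8 + 7
nu = 58

58


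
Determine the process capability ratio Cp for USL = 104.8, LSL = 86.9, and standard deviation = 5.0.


Cp = (USL - LSL) / (6 * sigma)
= (104.8 - 86.9) / (6 * 5.0)
= 17.9000 / 30.0000
= 0.5967

0.5967


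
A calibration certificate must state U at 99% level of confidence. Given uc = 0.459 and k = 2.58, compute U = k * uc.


U = k * uc
U = 2.58 * 0.459
U = 1.1842

1.1842


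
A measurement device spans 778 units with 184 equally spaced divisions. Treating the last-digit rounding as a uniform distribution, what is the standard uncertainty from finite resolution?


resolution = range / divisions
resolution = 778 / 184 = 4.2282609
u_res = resolution / (2*sqrt(3))
u_res = 4.2282609 / 3.4641016
u_res = 1.2206

1.2206


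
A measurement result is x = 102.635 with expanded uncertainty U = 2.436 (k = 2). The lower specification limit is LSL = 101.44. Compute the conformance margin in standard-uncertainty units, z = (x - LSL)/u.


u = U / k = 2.436 / 2 = 1.218
margin = |LSL - x| = |101.44 - 102.635| = 1.195
z = margin / u = 1.195 / 1.218
z = 0.9811

0.9811


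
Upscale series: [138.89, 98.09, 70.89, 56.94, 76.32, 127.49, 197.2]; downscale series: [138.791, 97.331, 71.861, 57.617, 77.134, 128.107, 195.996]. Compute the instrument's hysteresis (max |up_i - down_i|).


|138.89 - 138.791| = 0.0990
|98.09 - 97.331| = 0.7590
|70.89 - 71.861| = 0.9710
|56.94 - 57.617| = 0.6770
|76.32 - 77.134| = 0.8140
|127.49 - 128.107| = 0.6170
|197.2 - 195.996| = 1.2040
hysteresis = max(diffs) = 1.2040

1.2040


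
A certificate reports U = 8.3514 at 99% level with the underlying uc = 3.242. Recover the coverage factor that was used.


k = U / uc
k = 8.3514 / 3.242
k = 2.576

2.576


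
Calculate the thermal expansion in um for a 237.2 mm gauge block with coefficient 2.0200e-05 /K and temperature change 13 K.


dL = L * alpha * dT
= 237.2 * 2.0200e-05 * 13
= 0.0622887 mm
dL_um = 0.0622887 * 1000 = 62.2887 um

62.2887


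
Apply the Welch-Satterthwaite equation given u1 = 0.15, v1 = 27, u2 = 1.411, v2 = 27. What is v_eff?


uc = sqrt(u1^2 + u2^2) = sqrt(0.15^2 + 1.411^2) = 1.4189507
v_eff = uc^4 / (u1^4/v1 + u2^4/v2)
= 1.4189507^4 / (0.15^4/27 + 1.411^4/27)
= 4.0538645 / 0.14682491
v_eff = 27.6102

27.6102


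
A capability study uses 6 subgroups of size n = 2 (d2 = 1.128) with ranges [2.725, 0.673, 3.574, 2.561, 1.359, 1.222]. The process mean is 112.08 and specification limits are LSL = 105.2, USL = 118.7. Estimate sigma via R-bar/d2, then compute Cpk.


R_bar = (2.725 + 0.673 + 3.574 + 2.561 + 1.359 + 1.222) / 6 = 2.019
sigma = R_bar / d2 = 2.019 / 1.128 = 1.7898936
Cp = (USL - LSL)/(6*sigma) = (118.7 - 105.2)/(6*1.7898936) = 1.2571
Cpu = (118.7 - 112.08)/(3*1.7898936) = 1.2328
Cpl = (112.08 - 105.2)/(3*1.7898936) = 1.2813
Cpk = min(Cpu, Cpl) = 1.2328

1.2328


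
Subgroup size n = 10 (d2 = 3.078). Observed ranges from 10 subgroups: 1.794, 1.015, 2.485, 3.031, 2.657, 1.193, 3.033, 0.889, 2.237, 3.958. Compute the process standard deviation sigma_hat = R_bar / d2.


R_bar = (1.794 + 1.015 + 2.485 + 3.031 + 2.657 + 1.193 + 3.033 + 0.889 + 2.237 + 3.958) / 10
R_bar = 22.292 / 10 = 2.2292
sigma_hat = R_bar / d2 = 2.2292 / 3.078 = 0.7242

0.7242


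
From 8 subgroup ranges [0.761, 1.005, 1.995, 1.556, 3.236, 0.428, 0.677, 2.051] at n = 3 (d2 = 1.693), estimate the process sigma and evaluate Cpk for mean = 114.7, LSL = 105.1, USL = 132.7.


R_bar = (0.761 + 1.005 + 1.995 + 1.556 + 3.236 + 0.428 + 0.677 + 2.051) / 8 = 1.463625
sigma = R_bar / d2 = 1.463625 / 1.693 = 0.86451565
Cp = (USL - LSL)/(6*sigma) = (132.7 - 105.1)/(6*0.86451565) = 5.3209
Cpu = (132.7 - 114.7)/(3*0.86451565) = 6.9403
Cpl = (114.7 - 105.1)/(3*0.86451565) = 3.7015
Cpk = min(Cpu, Cpl) = 3.7015

3.7015


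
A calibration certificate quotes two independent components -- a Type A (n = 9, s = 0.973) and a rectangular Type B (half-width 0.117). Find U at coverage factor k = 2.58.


u_A = s / sqrt(n) = 0.973 / sqrt(9) = 0.32433333
u_B = half_width / sqrt(3) = 0.117 / sqrt(3) = 0.067549981
uc = sqrt(u_A^2 + u_B^2) = sqrt(0.32433333^2 + 0.067549981^2) = 0.33129309
U = k * uc = 2.58 * 0.33129309
U = 0.8547

0.8547


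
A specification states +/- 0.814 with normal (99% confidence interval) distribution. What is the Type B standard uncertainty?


u_B = half_width / 2.576
u_B = 0.814 / 2.576
u_B = 0.3160

0.3160


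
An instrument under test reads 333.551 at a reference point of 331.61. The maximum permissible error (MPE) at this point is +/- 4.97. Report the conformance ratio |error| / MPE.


e = indication - reference = 333.551 - 331.61 = 1.9410
|e| = 1.9410
ratio = |e| / MPE = 1.9410 / 4.97
ratio = 0.3905

0.3905


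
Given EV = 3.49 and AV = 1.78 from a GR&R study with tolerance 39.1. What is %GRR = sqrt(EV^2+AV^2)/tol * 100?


GRR = sqrt(EV^2 + AV^2) = sqrt(3.49^2 + 1.78^2) = 3.9177162
%GRR = GRR / tol * 100 = 3.9177162 / 39.1 * 100
%GRR = 10.0197

10.0197


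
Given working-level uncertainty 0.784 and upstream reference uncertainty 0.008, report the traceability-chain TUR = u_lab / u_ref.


TUR = u_lab / u_ref
= 0.784 / 0.008
= 98.0000

98.0000


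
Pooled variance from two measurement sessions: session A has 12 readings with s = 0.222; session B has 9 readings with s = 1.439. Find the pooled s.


s_p = sqrt(((n1-1)*s1^2 + (n2-1)*s2^2) / (n1+n2-2))
numerator = (12-1)*0.222^2 + (9-1)*1.439^2 = 0.542124 + 16.565768 = 17.107892
denominator = 12 + 9 - 2 = 19
s_p^2 = 17.107892 / 19 = 0.90041537
s_p = sqrt(0.90041537) = 0.9489

0.9489


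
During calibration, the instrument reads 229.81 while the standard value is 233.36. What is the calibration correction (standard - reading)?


Correction = standard - reading
= 233.36 - 229.81
= 3.5500

3.5500


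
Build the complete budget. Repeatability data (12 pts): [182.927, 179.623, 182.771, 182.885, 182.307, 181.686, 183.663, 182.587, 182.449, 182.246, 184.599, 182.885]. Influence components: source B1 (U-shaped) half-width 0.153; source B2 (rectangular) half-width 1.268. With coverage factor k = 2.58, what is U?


mean = (182.927 + 179.623 + 182.771 + 182.885 + 182.307 + 181.686 + 183.663 + 182.587 + 182.449 + 182.246 + 184.599 + 182.885) / 12 = 182.5523333
s = sqrt(sum((x - mean)^2)/(n-1)) = 1.1805001
u_A = s / sqrt(n) = 1.1805001 / sqrt(12) = 0.34078103
u_B1 = 0.153 / sqrt(2) = 0.10818734
u_B2 = 1.268 / sqrt(3) = 0.73208014
uc = sqrt(0.34078103^2 + 0.10818734^2 + 0.73208014^2) = 0.81472544
U = k * uc = 2.58 * 0.81472544
U = 2.1020

2.1020


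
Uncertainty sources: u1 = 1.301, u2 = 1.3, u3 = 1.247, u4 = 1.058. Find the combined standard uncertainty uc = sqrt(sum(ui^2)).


uc = sqrt(1.301^2 + 1.3^2 + 1.247^2 + 1.058^2)
uc = sqrt(6.056974)
uc = 2.4611

2.4611


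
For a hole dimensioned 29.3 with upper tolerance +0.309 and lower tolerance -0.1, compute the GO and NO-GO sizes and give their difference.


GO = nominal - lower_tol (smallest hole = maximum material condition)
GO = 29.3 - 0.1 = 29.2
NO-GO = nominal + upper_tol (largest hole = least material condition)
NO-GO = 29.3 + 0.309 = 29.609
spread = NO-GO - GO = 29.609 - 29.2 = 0.4090

0.4090


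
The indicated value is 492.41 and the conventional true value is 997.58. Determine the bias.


Systematic error = measured - true
= 492.41 - 997.58
= -505.1700

-505.1700


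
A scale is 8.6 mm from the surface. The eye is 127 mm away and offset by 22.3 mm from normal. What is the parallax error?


error = h * offset / d
= 8.6 * 22.3 / 127
= 1.5101

1.5101


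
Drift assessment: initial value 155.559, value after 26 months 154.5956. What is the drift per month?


rate = (v2 - v1) / months
= (154.5956 - 155.559) / 26
= -0.9634 / 26
= -0.0371

-0.0371


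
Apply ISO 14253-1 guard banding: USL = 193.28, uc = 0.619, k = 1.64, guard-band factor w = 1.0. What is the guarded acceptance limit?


U = k * uc = 1.64 * 0.619 = 1.01516
guard band g = w * U = 1.0 * 1.01516 = 1.01516
AL = USL - g = 193.28 - 1.01516
AL = 192.2648

192.2648


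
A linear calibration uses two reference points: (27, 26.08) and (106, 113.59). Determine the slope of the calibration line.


slope = (y2 - y1) / (x2 - x1)
= (113.59 - 26.08) / (106 - 27)
= 87.5100 / 79
= 1.1077

1.1077


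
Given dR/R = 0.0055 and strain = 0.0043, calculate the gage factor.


GF = (dR/R) / epsilon
= 0.0055 / 0.0043
= 1.2791

1.2791


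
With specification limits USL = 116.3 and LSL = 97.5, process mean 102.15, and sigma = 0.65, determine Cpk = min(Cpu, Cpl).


Cpu = (USL - mean) / (3*sigma) = (116.3 - 102.15) / (3*0.65) = 7.2564
Cpl = (mean - LSL) / (3*sigma) = (102.15 - 97.5) / (3*0.65) = 2.3846
Cpk = min(Cpu, Cpl) = 2.3846

2.3846


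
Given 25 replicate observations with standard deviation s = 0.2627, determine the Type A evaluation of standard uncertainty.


u_A = s / sqrt(n)
u_A = 0.2627 / sqrt(25)
u_A = 0.2627 / 5
u_A = 0.0525

0.0525


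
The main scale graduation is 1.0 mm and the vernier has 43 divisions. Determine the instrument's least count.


LC = MSD / n_div
= 1.0 / 43
= 0.0233

0.0233


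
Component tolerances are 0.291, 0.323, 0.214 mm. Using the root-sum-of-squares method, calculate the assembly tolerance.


RSS = sqrt(0.291^2 + 0.323^2 + 0.214^2)
= sqrt(0.234806)
= 0.4846

0.4846


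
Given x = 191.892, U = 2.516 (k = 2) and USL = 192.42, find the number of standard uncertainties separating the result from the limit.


u = U / k = 2.516 / 2 = 1.258
margin = |USL - x| = |192.42 - 191.892| = 0.528
z = margin / u = 0.528 / 1.258
z = 0.4197

0.4197


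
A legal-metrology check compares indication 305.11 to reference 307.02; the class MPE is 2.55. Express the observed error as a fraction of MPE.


e = indication - reference = 305.11 - 307.02 = -1.9100
|e| = 1.9100
ratio = |e| / MPE = 1.9100 / 2.55
ratio = 0.7490

0.7490


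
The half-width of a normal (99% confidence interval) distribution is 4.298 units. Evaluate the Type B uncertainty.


u_B = half_width / 2.576
u_B = 4.298 / 2.576
u_B = 1.6685

1.6685


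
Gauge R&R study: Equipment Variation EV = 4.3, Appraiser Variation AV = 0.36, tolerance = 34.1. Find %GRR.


GRR = sqrt(EV^2 + AV^2) = sqrt(4.3^2 + 0.36^2) = 4.3150435
%GRR = GRR / tol * 100 = 4.3150435 / 34.1 * 100
%GRR = 12.6541

12.6541


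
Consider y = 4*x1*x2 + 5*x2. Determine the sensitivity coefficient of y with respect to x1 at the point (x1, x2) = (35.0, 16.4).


y = 4*x1*x2 + 5*x2
dy/dx1 = 4*x2
Evaluate at x2 = 16.4: c1 = 4 * 16.4
c1 = 65.6000

65.6000


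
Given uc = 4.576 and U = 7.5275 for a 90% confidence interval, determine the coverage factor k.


k = U / uc
k = 7.5275 / 4.576
k = 1.645

1.645


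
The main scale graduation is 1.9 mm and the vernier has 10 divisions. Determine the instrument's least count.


LC = MSD / n_div
= 1.9 / 10
= 0.1900

0.1900


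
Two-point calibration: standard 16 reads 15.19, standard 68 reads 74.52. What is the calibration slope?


slope = (y2 - y1) / (x2 - x1)
= (74.52 - 15.19) / (68 - 16)
= 59.3300 / 52
= 1.1410

1.1410


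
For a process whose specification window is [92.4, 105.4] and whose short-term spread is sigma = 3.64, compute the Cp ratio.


Cp = (USL - LSL) / (6 * sigma)
= (105.4 - 92.4) / (6 * 3.64)
= 13.0000 / 21.8400
= 0.5952

0.5952


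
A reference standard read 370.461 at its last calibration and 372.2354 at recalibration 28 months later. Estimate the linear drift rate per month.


rate = (v2 - v1) / months
= (372.2354 - 370.461) / 28
= 1.7744 / 28
= 0.0634

0.0634


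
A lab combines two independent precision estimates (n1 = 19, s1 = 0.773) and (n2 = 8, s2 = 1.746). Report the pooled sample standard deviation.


s_p = sqrt(((n1-1)*s1^2 + (n2-1)*s2^2) / (n1+n2-2))
numerator = (19-1)*0.773^2 + (8-1)*1.746^2 = 10.755522 + 21.339612 = 32.095134
denominator = 19 + 8 - 2 = 25
s_p^2 = 32.095134 / 25 = 1.2838054
s_p = sqrt(1.2838054) = 1.1331

1.1331


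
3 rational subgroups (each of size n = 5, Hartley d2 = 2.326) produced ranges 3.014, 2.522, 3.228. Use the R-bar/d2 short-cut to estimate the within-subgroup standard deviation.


R_bar = (3.014 + 2.522 + 3.228) / 3
R_bar = 8.764 / 3 = 2.9213333
sigma_hat = R_bar / d2 = 2.9213333 / 2.326 = 1.2559

1.2559


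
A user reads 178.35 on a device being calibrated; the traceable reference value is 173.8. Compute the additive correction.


Correction = standard - reading
= 173.8 - 178.35
= -4.5500

-4.5500


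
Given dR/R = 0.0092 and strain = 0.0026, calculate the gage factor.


GF = (dR/R) / epsilon
= 0.0092 / 0.0026
= 3.5385

3.5385


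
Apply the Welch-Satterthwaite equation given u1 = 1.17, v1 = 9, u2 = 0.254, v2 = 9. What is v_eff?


uc = sqrt(u1^2 + u2^2) = sqrt(1.17^2 + 0.254^2) = 1.1972535
v_eff = uc^4 / (u1^4/v1 + u2^4/v2)
= 1.1972535^4 / (1.17^4/9 + 0.254^4/9)
= 2.0546813 / 0.20867217
v_eff = 9.8465

9.8465


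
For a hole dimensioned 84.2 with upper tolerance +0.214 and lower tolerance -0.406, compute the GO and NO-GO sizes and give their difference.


GO = nominal - lower_tol (smallest hole = maximum material condition)
GO = 84.2 - 0.406 = 83.794
NO-GO = nominal + upper_tol (largest hole = least material condition)
NO-GO = 84.2 + 0.214 = 84.414
spread = NO-GO - GO = 84.414 - 83.794 = 0.6200

0.6200


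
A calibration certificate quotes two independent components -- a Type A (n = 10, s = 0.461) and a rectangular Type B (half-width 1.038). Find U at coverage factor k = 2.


u_A = s / sqrt(n) = 0.461 / sqrt(10) = 0.145781
u_B = half_width / sqrt(3) = 1.038 / sqrt(3) = 0.59928958
uc = sqrt(u_A^2 + u_B^2) = sqrt(0.145781^2 + 0.59928958^2) = 0.61676584
U = k * uc = 2 * 0.61676584
U = 1.2335

1.2335


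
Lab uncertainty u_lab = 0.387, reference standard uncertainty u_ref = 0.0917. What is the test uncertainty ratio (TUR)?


TUR = u_lab / u_ref
= 0.387 / 0.0917
= 4.2203

4.2203


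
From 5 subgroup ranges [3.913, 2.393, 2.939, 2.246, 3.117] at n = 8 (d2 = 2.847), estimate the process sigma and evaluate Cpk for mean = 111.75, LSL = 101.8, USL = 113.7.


R_bar = (3.913 + 2.393 + 2.939 + 2.246 + 3.117) / 5 = 2.9216
sigma = R_bar / d2 = 2.9216 / 2.847 = 1.026203
Cp = (USL - LSL)/(6*sigma) = (113.7 - 101.8)/(6*1.026203) = 1.9327
Cpu = (113.7 - 111.75)/(3*1.026203) = 0.6334
Cpl = (111.75 - 101.8)/(3*1.026203) = 3.2320
Cpk = min(Cpu, Cpl) = 0.6334

0.6334


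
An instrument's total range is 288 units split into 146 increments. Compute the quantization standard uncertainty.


resolution = range / divisions
resolution = 288 / 146 = 1.9726027
u_res = resolution / (2*sqrt(3))
u_res = 1.9726027 / 3.4641016
u_res = 0.5694

0.5694


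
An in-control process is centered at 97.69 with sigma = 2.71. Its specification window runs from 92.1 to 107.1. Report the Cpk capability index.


Cpu = (USL - mean) / (3*sigma) = (107.1 - 97.69) / (3*2.71) = 1.1574
Cpl = (mean - LSL) / (3*sigma) = (97.69 - 92.1) / (3*2.71) = 0.6876
Cpk = min(Cpu, Cpl) = 0.6876

0.6876


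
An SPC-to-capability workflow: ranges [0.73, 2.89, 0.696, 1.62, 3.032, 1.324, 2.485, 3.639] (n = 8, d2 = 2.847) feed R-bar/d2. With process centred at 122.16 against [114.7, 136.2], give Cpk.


R_bar = (0.73 + 2.89 + 0.696 + 1.62 + 3.032 + 1.324 + 2.485 + 3.639) / 8 = 2.052
sigma = R_bar / d2 = 2.052 / 2.847 = 0.72075869
Cp = (USL - LSL)/(6*sigma) = (136.2 - 114.7)/(6*0.72075869) = 4.9716
Cpu = (136.2 - 122.16)/(3*0.72075869) = 6.4932
Cpl = (122.16 - 114.7)/(3*0.72075869) = 3.4501
Cpk = min(Cpu, Cpl) = 3.4501

3.4501


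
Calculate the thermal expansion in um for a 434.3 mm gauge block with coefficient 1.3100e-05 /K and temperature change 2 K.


dL = L * alpha * dT
= 434.3 * 1.3100e-05 * 2
= 0.0113787 mm
dL_um = 0.0113787 * 1000 = 11.3787 um

11.3787


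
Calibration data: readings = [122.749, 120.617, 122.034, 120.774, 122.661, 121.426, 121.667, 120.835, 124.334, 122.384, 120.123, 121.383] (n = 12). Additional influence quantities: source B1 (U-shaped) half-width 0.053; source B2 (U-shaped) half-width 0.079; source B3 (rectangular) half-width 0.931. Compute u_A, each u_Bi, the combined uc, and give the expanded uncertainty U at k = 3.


mean = (122.749 + 120.617 + 122.034 + 120.774 + 122.661 + 121.426 + 121.667 + 120.835 + 124.334 + 122.384 + 120.123 + 121.383) / 12 = 121.7489167
s = sqrt(sum((x - mean)^2)/(n-1)) = 1.1659857
u_A = s / sqrt(n) = 1.1659857 / sqrt(12) = 0.33659108
u_B1 = 0.053 / sqrt(2) = 0.037476659
u_B2 = 0.079 / sqrt(2) = 0.055861436
u_B3 = 0.931 / sqrt(3) = 0.5375131
uc = sqrt(0.33659108^2 + 0.037476659^2 + 0.055861436^2 + 0.5375131^2) = 0.63776084
U = k * uc = 3 * 0.63776084
U = 1.9133

1.9133


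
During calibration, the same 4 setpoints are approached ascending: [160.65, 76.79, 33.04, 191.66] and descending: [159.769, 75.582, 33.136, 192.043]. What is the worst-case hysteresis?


|160.65 - 159.769| = 0.8810
|76.79 - 75.582| = 1.2080
|33.04 - 33.136| = 0.0960
|191.66 - 192.043| = 0.3830
hysteresis = max(diffs) = 1.2080

1.2080


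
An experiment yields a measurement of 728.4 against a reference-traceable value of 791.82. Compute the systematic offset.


Systematic error = measured - true
= 728.4 - 791.82
= -63.4200

-63.4200


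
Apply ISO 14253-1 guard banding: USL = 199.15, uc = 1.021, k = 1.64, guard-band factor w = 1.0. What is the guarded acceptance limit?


U = k * uc = 1.64 * 1.021 = 1.67444
guard band g = w * U = 1.0 * 1.67444 = 1.67444
AL = USL - g = 199.15 - 1.67444
AL = 197.4756

197.4756


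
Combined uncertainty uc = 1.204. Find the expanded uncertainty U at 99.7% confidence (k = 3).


U = k * uc
U = 3 * 1.204
U = 3.6120

3.6120


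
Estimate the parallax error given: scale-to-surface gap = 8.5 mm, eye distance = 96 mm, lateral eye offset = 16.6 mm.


error = h * offset / d
= 8.5 * 16.6 / 96
= 1.4698

1.4698


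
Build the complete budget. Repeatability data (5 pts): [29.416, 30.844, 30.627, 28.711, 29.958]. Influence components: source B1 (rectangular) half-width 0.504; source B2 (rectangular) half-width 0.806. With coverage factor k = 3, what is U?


mean = (29.416 + 30.844 + 30.627 + 28.711 + 29.958) / 5 = 29.9112
s = sqrt(sum((x - mean)^2)/(n-1)) = 0.87612482
u_A = s / sqrt(n) = 0.87612482 / sqrt(5) = 0.39181493
u_B1 = 0.504 / sqrt(3) = 0.29098454
u_B2 = 0.806 / sqrt(3) = 0.46534432
uc = sqrt(0.39181493^2 + 0.29098454^2 + 0.46534432^2) = 0.67434137
U = k * uc = 3 * 0.67434137
U = 2.0230

2.0230


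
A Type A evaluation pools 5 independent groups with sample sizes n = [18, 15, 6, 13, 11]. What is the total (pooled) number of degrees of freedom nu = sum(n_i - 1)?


nu = sum_i (n_i - 1)
nu = ((18 - 1) + (15 - 1) + (6 - 1) + (13 - 1) + (11 - 1))
nu = 17 + 14 + 5 + 12 + 10
nu = 58

58


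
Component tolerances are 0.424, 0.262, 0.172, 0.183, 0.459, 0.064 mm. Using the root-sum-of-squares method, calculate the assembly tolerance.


RSS = sqrt(0.424^2 + 0.262^2 + 0.172^2 + 0.183^2 + 0.459^2 + 0.064^2)
= sqrt(0.52627)
= 0.7254

0.7254


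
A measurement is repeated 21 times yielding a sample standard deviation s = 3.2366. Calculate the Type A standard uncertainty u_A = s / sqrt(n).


u_A = s / sqrt(n)
u_A = 3.2366 / sqrt(21)
u_A = 3.2366 / 4.5825757
u_A = 0.7063

0.7063


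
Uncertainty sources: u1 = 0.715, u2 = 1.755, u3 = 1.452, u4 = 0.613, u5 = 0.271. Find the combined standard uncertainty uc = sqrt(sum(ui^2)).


uc = sqrt(0.715^2 + 1.755^2 + 1.452^2 + 0.613^2 + 0.271^2)
uc = sqrt(6.148764)
uc = 2.4797

2.4797


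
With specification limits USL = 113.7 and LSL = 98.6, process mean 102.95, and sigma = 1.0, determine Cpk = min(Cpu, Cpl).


Cpu = (USL - mean) / (3*sigma) = (113.7 - 102.95) / (3*1.0) = 3.5833
Cpl = (mean - LSL) / (3*sigma) = (102.95 - 98.6) / (3*1.0) = 1.4500
Cpk = min(Cpu, Cpl) = 1.4500

1.4500


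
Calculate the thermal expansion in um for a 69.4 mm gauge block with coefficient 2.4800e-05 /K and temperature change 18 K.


dL = L * alpha * dT
= 69.4 * 2.4800e-05 * 18
= 0.0309802 mm
dL_um = 0.0309802 * 1000 = 30.9802 um

30.9802


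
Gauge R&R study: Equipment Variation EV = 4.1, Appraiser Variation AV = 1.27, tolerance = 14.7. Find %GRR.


GRR = sqrt(EV^2 + AV^2) = sqrt(4.1^2 + 1.27^2) = 4.2921906
%GRR = GRR / tol * 100 = 4.2921906 / 14.7 * 100
%GRR = 29.1986

29.1986


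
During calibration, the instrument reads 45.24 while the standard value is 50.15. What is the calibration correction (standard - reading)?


Correction = standard - reading
= 50.15 - 45.24
= 4.9100

4.9100


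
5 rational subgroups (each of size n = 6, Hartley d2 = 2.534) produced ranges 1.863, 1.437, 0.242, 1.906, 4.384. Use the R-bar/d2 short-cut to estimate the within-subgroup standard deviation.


R_bar = (1.863 + 1.437 + 0.242 + 1.906 + 4.384) / 5
R_bar = 9.832 / 5 = 1.9664
sigma_hat = R_bar / d2 = 1.9664 / 2.534 = 0.7760

0.7760


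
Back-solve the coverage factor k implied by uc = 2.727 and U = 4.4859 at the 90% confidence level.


k = U / uc
k = 4.4859 / 2.727
k = 1.645

1.645


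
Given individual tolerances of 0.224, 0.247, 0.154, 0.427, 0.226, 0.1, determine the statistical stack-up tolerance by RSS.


RSS = sqrt(0.224^2 + 0.247^2 + 0.154^2 + 0.427^2 + 0.226^2 + 0.1^2)
= sqrt(0.378306)
= 0.6151

0.6151


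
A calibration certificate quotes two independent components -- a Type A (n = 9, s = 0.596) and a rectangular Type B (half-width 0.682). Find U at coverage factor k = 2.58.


u_A = s / sqrt(n) = 0.596 / sqrt(9) = 0.19866667
u_B = half_width / sqrt(3) = 0.682 / sqrt(3) = 0.39375288
uc = sqrt(u_A^2 + u_B^2) = sqrt(0.19866667^2 + 0.39375288^2) = 0.44103262
U = k * uc = 2.58 * 0.44103262
U = 1.1379

1.1379


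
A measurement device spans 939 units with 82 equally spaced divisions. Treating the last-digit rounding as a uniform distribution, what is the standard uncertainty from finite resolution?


resolution = range / divisions
resolution = 939 / 82 = 11.45122
u_res = resolution / (2*sqrt(3))
u_res = 11.45122 / 3.4641016
u_res = 3.3057

3.3057


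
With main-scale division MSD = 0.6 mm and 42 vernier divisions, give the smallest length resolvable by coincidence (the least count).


LC = MSD / n_div
= 0.6 / 42
= 0.0143

0.0143


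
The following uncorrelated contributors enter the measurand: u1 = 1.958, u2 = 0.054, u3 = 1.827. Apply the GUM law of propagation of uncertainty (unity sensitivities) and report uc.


uc = sqrt(1.958^2 + 0.054^2 + 1.827^2)
uc = sqrt(7.174609)
uc = 2.6785

2.6785


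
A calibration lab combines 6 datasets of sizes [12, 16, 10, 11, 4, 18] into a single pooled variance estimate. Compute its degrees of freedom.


nu = sum_i (n_i - 1)
nu = ((12 - 1) + (16 - 1) + (10 - 1) + (11 - 1) + (4 - 1) + (18 - 1))
nu = 11 + 15 + 9 + 10 + 3 + 17
nu = 65

65


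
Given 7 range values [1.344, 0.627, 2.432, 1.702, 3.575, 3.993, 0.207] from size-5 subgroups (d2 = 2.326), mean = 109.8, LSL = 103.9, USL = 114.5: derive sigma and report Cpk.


R_bar = (1.344 + 0.627 + 2.432 + 1.702 + 3.575 + 3.993 + 0.207) / 7 = 1.9828571
sigma = R_bar / d2 = 1.9828571 / 2.326 = 0.85247511
Cp = (USL - LSL)/(6*sigma) = (114.5 - 103.9)/(6*0.85247511) = 2.0724
Cpu = (114.5 - 109.8)/(3*0.85247511) = 1.8378
Cpl = (109.8 - 103.9)/(3*0.85247511) = 2.3070
Cpk = min(Cpu, Cpl) = 1.8378

1.8378


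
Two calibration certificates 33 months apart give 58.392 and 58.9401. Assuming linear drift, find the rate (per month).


rate = (v2 - v1) / months
= (58.9401 - 58.392) / 33
= 0.5481 / 33
= 0.0166

0.0166


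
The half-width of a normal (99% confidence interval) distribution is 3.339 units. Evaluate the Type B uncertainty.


u_B = half_width / 2.576
u_B = 3.339 / 2.576
u_B = 1.2962

1.2962


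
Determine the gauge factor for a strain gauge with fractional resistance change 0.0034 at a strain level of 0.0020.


GF = (dR/R) / epsilon
= 0.0034 / 0.0020
= 1.7000

1.7000


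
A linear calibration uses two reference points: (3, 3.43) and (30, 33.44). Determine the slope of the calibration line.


slope = (y2 - y1) / (x2 - x1)
= (33.44 - 3.43) / (30 - 3)
= 30.0100 / 27
= 1.1115

1.1115


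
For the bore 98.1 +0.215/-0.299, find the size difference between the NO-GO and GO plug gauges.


GO = nominal - lower_tol (smallest hole = maximum material condition)
GO = 98.1 - 0.299 = 97.801
NO-GO = nominal + upper_tol (largest hole = least material condition)
NO-GO = 98.1 + 0.215 = 98.315
spread = NO-GO - GO = 98.315 - 97.801 = 0.5140

0.5140


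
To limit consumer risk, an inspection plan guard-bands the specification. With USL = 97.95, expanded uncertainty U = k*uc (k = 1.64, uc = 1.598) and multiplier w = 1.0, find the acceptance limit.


U = k * uc = 1.64 * 1.598 = 2.62072
guard band g = w * U = 1.0 * 2.62072 = 2.62072
AL = USL - g = 97.95 - 2.62072
AL = 95.3293

95.3293


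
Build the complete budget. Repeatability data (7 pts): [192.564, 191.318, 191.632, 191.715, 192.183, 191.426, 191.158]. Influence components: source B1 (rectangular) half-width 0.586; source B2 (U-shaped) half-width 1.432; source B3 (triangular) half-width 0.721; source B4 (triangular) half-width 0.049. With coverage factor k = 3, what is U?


mean = (192.564 + 191.318 + 191.632 + 191.715 + 192.183 + 191.426 + 191.158) / 7 = 191.7137143
s = sqrt(sum((x - mean)^2)/(n-1)) = 0.49968014
u_A = s / sqrt(n) = 0.49968014 / sqrt(7) = 0.18886134
u_B1 = 0.586 / sqrt(3) = 0.33832726
u_B2 = 1.432 / sqrt(2) = 1.0125769
u_B3 = 0.721 / sqrt(6) = 0.29434702
u_B4 = 0.049 / sqrt(6) = 0.020004166
uc = sqrt(0.18886134^2 + 0.33832726^2 + 1.0125769^2 + 0.29434702^2 + 0.020004166^2) = 1.1236041
U = k * uc = 3 * 1.1236041
U = 3.3708

3.3708
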